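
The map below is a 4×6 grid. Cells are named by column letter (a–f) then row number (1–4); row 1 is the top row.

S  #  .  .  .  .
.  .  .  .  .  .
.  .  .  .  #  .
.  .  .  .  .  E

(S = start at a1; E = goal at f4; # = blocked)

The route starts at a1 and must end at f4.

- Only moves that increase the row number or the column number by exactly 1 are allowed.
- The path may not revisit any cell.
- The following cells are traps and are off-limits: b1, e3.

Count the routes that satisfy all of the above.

11

A right/down-only route from a1 to f4 makes exactly 3 down-moves and 5 right-moves in some order.
With no other constraints that would be C(8,3) = 56 routes.
Subtract routes through each blocked cell (inclusion–exclusion for overlaps): − through b1: 35 − through e3: 30 + through b1&e3: 20 → 11.
That gives 11 routes.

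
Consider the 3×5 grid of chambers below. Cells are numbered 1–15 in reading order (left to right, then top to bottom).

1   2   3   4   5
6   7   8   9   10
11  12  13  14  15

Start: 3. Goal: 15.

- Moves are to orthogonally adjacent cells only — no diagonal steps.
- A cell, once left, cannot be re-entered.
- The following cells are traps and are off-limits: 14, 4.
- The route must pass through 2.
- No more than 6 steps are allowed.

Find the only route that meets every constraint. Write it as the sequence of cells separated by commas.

The 6-move cap with required stops at 2 leaves no slack for detours.
Route from 3: left to 2, down to 7, 3× right (reaching 10), down to 15 — 6 moves in all.
Check: all required cells visited; 6 ≤ 6 moves.

3, 2, 7, 8, 9, 10, 15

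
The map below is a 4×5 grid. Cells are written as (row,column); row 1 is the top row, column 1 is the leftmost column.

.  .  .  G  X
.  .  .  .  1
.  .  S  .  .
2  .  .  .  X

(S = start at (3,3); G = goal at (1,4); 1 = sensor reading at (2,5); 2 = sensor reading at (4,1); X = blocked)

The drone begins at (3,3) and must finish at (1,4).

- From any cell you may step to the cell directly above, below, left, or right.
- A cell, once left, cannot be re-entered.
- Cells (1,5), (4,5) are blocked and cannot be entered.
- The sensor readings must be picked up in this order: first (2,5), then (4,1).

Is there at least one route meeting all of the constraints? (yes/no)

yes

One route that works: (3,3) → (2,3) → (2,4) → (2,5) → (3,5) → (3,4) → (4,4) → (4,3) → (4,2) → (4,1) → (3,1) → (2,1) → (1,1) → (1,2) → (1,3) → (1,4).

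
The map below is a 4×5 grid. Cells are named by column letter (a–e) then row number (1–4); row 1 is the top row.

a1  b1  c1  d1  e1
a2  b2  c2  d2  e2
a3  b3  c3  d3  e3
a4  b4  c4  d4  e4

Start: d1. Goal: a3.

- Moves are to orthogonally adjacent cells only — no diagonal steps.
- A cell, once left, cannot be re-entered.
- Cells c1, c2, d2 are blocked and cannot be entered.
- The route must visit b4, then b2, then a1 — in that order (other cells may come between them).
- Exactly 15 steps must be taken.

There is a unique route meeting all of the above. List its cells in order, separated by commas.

The waypoints must appear in the order b4, b2, a1, with no cell reused.
Route from d1: right to e1, 3× down (reaching e4), left to d4, up to d3, left to c3, down to c4, left to b4, 3× up (reaching b1), left to a1, 2× down (reaching a3) — 15 moves in all.
Check: order respected (b4 at step 9, b2 at step 11, a1 at step 13); 15 moves as required.

d1, e1, e2, e3, e4, d4, d3, c3, c4, b4, b3, b2, b1, a1, a2, a3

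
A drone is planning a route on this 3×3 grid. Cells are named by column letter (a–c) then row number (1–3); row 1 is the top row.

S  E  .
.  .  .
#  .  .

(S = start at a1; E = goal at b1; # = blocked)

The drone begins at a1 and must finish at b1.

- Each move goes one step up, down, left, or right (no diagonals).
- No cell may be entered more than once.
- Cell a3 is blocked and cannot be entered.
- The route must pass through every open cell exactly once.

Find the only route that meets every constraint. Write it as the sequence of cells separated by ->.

a1 -> a2 -> b2 -> b3 -> c3 -> c2 -> c1 -> b1

Need to visit all 8 open cells exactly once, starting at a1 and ending at b1.
Cell a2 has only two open neighbours (a1 and b2), so the path must pass straight through it: one of those is the cell it's entered from and the other is where it exits.
Route from a1: down to a2, right to b2, down to b3, right to c3, 2× up (reaching c1), left to b1 — 7 moves in all.
Check: all 8 open cells covered.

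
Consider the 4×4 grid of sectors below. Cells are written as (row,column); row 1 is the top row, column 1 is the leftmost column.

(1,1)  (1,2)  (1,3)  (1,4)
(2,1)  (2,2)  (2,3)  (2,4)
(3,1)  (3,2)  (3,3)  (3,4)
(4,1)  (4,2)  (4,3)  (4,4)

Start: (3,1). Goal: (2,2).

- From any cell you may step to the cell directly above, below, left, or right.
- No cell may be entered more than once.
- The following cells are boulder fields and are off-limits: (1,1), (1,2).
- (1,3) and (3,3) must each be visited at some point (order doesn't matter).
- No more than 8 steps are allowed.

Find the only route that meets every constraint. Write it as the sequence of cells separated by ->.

The 8-move cap with required stops at (1,3), (3,3) leaves no slack for detours.
Route from (3,1): right 3 to (3,4), up 2 to (1,4), left 1 to (1,3), down 1 to (2,3), left 1 to (2,2) — 8 moves in all.
Check: all required cells visited; 8 ≤ 8 moves.

(3,1) -> (3,2) -> (3,3) -> (3,4) -> (2,4) -> (1,4) -> (1,3) -> (2,3) -> (2,2)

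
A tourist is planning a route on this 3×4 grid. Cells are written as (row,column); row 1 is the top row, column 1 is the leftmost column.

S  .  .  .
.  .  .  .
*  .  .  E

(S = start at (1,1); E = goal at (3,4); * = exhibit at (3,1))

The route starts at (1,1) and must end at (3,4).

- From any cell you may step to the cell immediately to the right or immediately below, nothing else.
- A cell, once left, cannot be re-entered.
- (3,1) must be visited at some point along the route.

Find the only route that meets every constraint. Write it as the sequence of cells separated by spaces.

Moves only go right or down, so the column and row indices never decrease.
Route from (1,1): down 2 to (3,1), right 3 to (3,4) — 5 moves in all.
Check: all required cells visited.

(1,1) (2,1) (3,1) (3,2) (3,3) (3,4)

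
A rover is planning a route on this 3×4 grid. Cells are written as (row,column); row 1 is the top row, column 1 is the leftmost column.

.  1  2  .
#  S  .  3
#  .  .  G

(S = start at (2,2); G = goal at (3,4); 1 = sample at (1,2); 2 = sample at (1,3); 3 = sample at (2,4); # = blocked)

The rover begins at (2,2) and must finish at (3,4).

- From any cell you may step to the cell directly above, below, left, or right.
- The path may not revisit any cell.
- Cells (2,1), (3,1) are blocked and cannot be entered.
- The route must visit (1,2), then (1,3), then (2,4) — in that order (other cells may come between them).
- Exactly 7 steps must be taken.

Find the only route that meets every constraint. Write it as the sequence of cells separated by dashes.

(2,2) - (1,2) - (1,3) - (1,4) - (2,4) - (2,3) - (3,3) - (3,4)

The waypoints must appear in the order (1,2), (1,3), (2,4), with no cell reused.
Route from (2,2): up to (1,2), 2× right (reaching (1,4)), down to (2,4), left to (2,3), down to (3,3), right to (3,4) — 7 moves in all.
Check: order respected (1 at step 1, 2 at step 2, 3 at step 4); 7 moves as required.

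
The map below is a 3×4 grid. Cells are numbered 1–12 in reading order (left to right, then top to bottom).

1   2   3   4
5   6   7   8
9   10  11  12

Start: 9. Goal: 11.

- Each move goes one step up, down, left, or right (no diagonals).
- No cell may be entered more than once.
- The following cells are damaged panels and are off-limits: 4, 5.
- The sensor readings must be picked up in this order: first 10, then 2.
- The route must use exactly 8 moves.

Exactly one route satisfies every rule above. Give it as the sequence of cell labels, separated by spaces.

9 10 6 2 3 7 8 12 11

The waypoints must appear in the order 10, 2, with no cell reused.
Route from 9: right 1 to 10, up 2 to 2, right 1 to 3, down 1 to 7, right 1 to 8, down 1 to 12, left 1 to 11 — 8 moves in all.
Check: order respected (10 at step 1, 2 at step 3); 8 moves as required.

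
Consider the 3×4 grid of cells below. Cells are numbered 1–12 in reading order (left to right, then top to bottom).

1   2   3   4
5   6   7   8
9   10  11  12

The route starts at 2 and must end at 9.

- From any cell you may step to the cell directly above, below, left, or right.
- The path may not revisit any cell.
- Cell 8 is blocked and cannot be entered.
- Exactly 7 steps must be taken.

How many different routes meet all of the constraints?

Need simple routes of exactly 7 moves from 2 to 9 (Manhattan distance 3, so 2 moves are spent on a detour and 2 undoing it).
Enumerating: 2 1 5 6 7 11 10 9 | 2 3 7 11 10 6 5 9.
That gives 2 routes.

2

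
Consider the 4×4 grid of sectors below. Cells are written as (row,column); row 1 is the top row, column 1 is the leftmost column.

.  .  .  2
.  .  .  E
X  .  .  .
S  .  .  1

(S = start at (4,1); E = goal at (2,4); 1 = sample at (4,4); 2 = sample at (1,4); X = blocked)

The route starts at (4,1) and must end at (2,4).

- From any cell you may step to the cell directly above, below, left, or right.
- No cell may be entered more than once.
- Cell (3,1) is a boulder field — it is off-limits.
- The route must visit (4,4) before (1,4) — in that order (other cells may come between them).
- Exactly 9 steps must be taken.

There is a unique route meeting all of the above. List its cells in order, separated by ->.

(4,1) -> (4,2) -> (4,3) -> (4,4) -> (3,4) -> (3,3) -> (2,3) -> (1,3) -> (1,4) -> (2,4)

The waypoints must appear in the order (4,4), (1,4), with no cell reused.
Route from (4,1): right 3 to (4,4), up 1 to (3,4), left 1 to (3,3), up 2 to (1,3), right 1 to (1,4), down 1 to (2,4) — 9 moves in all.
Check: order respected (1 at step 3, 2 at step 8); 9 moves as required.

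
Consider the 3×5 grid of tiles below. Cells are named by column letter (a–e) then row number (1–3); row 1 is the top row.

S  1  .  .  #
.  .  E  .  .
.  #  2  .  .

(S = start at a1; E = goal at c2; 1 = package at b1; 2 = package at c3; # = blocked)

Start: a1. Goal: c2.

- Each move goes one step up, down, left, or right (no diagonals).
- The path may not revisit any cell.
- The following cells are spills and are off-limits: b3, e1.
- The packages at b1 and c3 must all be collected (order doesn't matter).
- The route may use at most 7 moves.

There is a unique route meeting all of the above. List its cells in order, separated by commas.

Any route must reach b1 and c3 and still end at c2 within 7 moves, so the order of the required stops is forced.
Route from a1: right 3 to d1, down 2 to d3, left 1 to c3, up 1 to c2 — 7 moves in all.
Check: all required cells visited; 7 ≤ 7 moves.

a1, b1, c1, d1, d2, d3, c3, c2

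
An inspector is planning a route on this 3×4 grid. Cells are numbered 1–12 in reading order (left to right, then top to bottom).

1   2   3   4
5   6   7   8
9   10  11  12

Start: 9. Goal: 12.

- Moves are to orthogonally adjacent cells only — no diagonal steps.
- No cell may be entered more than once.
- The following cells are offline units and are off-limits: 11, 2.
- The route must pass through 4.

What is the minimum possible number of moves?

7

Any route passes through 4 somewhere between 9 and 12. Summing Manhattan distances along the two legs (9 → 4 → 12) gives a lower bound of 5 + 2 = 7 moves.
A route of 7 moves achieves this: 9 → 5 → 6 → 7 → 3 → 4 → 8 → 12.
Since 7 matches the lower bound, it is optimal.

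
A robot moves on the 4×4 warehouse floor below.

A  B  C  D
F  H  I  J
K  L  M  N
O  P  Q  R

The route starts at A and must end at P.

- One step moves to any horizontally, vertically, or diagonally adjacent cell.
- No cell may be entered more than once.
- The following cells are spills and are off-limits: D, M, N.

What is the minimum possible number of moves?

With diagonal moves allowed, the Chebyshev distance max(|Δrow|,|Δcol|) from A to P is 3, so at least 3 moves are needed.
A route of 3 moves achieves this: A → F → K → P.
Since 3 matches the lower bound, it is optimal.

3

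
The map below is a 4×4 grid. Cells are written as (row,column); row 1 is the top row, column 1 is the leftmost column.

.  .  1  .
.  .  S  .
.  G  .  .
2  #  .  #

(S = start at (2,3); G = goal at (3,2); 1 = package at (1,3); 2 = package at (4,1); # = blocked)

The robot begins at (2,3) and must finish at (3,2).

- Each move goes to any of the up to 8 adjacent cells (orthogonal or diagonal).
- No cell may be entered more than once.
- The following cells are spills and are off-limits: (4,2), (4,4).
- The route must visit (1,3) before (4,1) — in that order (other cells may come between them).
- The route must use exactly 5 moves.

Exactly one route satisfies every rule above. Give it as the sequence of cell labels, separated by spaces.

(2,3) (1,3) (2,2) (3,1) (4,1) (3,2)

The waypoints must appear in the order (1,3), (4,1), with no cell reused.
Route from (2,3): up 1 to (1,3), down-left 2 to (3,1), down 1 to (4,1), up-right 1 to (3,2) — 5 moves in all.
Check: order respected (1 at step 1, 2 at step 4); 5 moves as required.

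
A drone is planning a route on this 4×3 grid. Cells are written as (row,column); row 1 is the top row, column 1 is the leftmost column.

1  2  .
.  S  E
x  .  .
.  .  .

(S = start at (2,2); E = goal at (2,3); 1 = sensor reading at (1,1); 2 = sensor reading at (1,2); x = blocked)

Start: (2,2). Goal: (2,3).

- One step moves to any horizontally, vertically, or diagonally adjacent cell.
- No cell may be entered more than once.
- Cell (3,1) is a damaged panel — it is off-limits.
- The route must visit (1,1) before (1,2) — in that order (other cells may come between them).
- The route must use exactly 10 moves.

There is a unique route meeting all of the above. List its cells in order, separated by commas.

(2,2), (3,3), (4,3), (4,2), (4,1), (3,2), (2,1), (1,1), (1,2), (1,3), (2,3)

The waypoints must appear in the order (1,1), (1,2), with no cell reused.
Route from (2,2): down-right 1 to (3,3), down 1 to (4,3), left 2 to (4,1), up-right 1 to (3,2), up-left 1 to (2,1), up 1 to (1,1), right 2 to (1,3), down 1 to (2,3) — 10 moves in all.
Check: order respected (1 at step 7, 2 at step 8); 10 moves as required.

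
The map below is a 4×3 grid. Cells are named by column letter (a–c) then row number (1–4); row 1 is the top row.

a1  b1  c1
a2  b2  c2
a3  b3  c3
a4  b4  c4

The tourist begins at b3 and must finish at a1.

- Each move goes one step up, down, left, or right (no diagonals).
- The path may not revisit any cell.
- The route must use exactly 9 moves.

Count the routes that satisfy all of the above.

Need simple routes of exactly 9 moves from b3 to a1 (Manhattan distance 3, so 3 moves are spent on a detour and 3 undoing it).
Enumerating: b3 b2 c2 c3 c4 b4 a4 a3 a2 a1 | b3 b4 a4 a3 a2 b2 c2 c1 b1 a1 | b3 b4 c4 c3 c2 c1 b1 b2 a2 a1 | b3 a3 a4 b4 c4 c3 c2 c1 b1 a1 | b3 a3 a4 b4 c4 c3 c2 b2 b1 a1 | b3 a3 a4 b4 c4 c3 c2 b2 a2 a1 | b3 c3 c4 b4 a4 a3 a2 b2 b1 a1.
That gives 7 routes.

7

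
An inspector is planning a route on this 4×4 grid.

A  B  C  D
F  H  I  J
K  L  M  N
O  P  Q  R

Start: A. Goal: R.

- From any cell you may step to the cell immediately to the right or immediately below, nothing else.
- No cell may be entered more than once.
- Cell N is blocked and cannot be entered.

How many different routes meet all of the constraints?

A right/down-only route from A to R makes exactly 3 down-moves and 3 right-moves in some order.
With no other constraints that would be C(6,3) = 20 routes.
Subtract routes through each blocked cell (inclusion–exclusion for overlaps): − through N: 10 → 10.
That gives 10 routes.

10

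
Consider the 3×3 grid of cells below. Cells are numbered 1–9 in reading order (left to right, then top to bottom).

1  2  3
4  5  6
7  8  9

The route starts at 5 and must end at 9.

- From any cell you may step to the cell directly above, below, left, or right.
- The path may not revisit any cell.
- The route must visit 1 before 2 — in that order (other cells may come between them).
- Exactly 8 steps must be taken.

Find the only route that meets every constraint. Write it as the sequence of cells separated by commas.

5, 8, 7, 4, 1, 2, 3, 6, 9

The waypoints must appear in the order 1, 2, with no cell reused.
Route from 5: down to 8, left to 7, 2× up (reaching 1), 2× right (reaching 3), 2× down (reaching 9) — 8 moves in all.
Check: order respected (1 at step 4, 2 at step 5); 8 moves as required.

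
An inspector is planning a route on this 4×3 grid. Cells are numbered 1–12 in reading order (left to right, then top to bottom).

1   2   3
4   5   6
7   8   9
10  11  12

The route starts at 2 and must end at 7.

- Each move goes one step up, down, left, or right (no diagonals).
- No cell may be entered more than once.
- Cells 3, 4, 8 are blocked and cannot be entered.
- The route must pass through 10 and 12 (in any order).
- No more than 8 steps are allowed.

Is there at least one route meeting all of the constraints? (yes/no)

yes

One route that works: 2 → 5 → 6 → 9 → 12 → 11 → 10 → 7.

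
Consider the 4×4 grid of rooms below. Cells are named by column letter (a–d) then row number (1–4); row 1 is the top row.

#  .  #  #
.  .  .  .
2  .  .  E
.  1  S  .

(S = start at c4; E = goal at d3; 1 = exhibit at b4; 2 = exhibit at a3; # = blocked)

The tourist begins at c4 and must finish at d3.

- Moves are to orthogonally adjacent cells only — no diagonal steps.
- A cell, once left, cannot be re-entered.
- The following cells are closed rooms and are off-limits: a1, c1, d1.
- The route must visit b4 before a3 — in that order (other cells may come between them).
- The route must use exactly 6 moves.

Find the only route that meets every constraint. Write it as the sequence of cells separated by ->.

The waypoints must appear in the order b4, a3, with no cell reused.
Route from c4: left 2 to a4, up 1 to a3, right 3 to d3 — 6 moves in all.
Check: order respected (1 at step 1, 2 at step 3); 6 moves as required.

c4 -> b4 -> a4 -> a3 -> b3 -> c3 -> d3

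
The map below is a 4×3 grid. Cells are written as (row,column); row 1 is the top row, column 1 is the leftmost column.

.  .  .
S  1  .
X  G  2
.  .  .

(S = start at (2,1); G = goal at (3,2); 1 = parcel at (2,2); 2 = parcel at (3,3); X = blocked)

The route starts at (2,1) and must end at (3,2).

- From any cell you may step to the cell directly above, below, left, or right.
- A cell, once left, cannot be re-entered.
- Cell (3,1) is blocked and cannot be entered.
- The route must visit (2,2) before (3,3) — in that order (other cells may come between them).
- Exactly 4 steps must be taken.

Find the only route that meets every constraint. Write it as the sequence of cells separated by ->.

(2,1) -> (2,2) -> (2,3) -> (3,3) -> (3,2)

The waypoints must appear in the order (2,2), (3,3), with no cell reused.
Route from (2,1): 2× right (reaching (2,3)), down to (3,3), left to (3,2) — 4 moves in all.
Check: order respected (1 at step 1, 2 at step 3); 4 moves as required.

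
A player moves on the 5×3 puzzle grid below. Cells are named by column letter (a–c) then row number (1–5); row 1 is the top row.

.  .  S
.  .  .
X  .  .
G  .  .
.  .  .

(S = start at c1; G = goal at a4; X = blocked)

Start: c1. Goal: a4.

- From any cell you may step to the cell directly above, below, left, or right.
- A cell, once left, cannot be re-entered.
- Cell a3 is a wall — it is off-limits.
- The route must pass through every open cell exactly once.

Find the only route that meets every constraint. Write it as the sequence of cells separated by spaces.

c1 b1 a1 a2 b2 c2 c3 b3 b4 c4 c5 b5 a5 a4

Need to visit all 14 open cells exactly once, starting at c1 and ending at a4.
Cell c5 has only two open neighbours (c4 and b5), so the path must pass straight through it: one of those is the cell it's entered from and the other is where it exits.
Route from c1: 2× left (reaching a1), down to a2, 2× right (reaching c2), down to c3, left to b3, down to b4, right to c4, down to c5, 2× left (reaching a5), up to a4 — 13 moves in all.
Check: all 14 open cells covered.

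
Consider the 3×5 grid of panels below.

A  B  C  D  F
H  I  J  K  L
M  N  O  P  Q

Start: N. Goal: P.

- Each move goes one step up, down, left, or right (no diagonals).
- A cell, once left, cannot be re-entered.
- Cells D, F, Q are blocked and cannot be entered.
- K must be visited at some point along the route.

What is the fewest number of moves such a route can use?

Any route passes through K somewhere between N and P. Summing Manhattan distances along the two legs (N → K → P) gives a lower bound of 3 + 1 = 4 moves.
A route of 4 moves achieves this: N → I → J → K → P.
Since 4 matches the lower bound, it is optimal.

4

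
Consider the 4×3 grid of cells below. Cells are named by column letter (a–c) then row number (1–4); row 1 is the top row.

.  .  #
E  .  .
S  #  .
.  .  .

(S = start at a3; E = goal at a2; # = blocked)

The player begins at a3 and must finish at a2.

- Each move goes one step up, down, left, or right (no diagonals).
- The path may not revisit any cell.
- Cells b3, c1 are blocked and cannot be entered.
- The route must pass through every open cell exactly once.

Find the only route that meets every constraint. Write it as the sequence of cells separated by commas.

a3, a4, b4, c4, c3, c2, b2, b1, a1, a2

Need to visit all 10 open cells exactly once, starting at a3 and ending at a2.
Route from a3: down 1 to a4, right 2 to c4, up 2 to c2, left 1 to b2, up 1 to b1, left 1 to a1, down 1 to a2 — 9 moves in all.
Check: all 10 open cells covered.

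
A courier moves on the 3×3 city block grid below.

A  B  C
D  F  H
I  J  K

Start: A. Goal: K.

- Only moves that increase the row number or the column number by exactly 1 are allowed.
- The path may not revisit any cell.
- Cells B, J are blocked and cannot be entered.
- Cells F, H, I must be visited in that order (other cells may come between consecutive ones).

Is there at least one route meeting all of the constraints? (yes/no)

I lies to the left of H, so going from H to I would need a leftward move — but moves only go right/down, so H cannot be visited before I.

no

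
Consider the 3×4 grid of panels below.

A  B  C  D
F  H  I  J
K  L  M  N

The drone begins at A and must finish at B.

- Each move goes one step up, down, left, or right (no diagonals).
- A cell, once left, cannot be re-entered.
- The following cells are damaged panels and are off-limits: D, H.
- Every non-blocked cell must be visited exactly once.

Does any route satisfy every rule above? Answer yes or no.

One route that works: A → F → K → L → M → N → J → I → C → B.

yes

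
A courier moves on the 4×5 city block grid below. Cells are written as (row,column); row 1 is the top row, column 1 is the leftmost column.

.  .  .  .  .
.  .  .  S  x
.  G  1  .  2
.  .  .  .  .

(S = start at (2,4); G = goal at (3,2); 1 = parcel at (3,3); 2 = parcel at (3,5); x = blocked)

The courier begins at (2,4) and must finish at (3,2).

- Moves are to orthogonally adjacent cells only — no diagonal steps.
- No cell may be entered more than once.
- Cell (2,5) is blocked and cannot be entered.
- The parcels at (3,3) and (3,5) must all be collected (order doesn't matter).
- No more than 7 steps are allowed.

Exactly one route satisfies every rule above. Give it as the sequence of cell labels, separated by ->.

(2,4) -> (3,4) -> (3,5) -> (4,5) -> (4,4) -> (4,3) -> (3,3) -> (3,2)

Any route must reach (3,3) and (3,5) and still end at (3,2) within 7 moves, so the order of the required stops is forced.
Route from (2,4): down to (3,4), right to (3,5), down to (4,5), 2× left (reaching (4,3)), up to (3,3), left to (3,2) — 7 moves in all.
Check: all required cells visited; 7 ≤ 7 moves.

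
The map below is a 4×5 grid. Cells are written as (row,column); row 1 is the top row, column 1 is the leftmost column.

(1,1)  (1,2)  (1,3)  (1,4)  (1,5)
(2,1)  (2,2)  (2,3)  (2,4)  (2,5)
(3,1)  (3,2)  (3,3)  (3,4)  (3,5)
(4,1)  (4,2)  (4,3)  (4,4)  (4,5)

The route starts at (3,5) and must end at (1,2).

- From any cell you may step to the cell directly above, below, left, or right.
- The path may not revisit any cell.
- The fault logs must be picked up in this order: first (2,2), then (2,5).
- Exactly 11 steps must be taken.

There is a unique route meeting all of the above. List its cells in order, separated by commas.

The waypoints must appear in the order (2,2), (2,5), with no cell reused.
Route from (3,5): left 3 to (3,2), up 1 to (2,2), right 3 to (2,5), up 1 to (1,5), left 3 to (1,2) — 11 moves in all.
Check: order respected ((2,2) at step 4, (2,5) at step 7); 11 moves as required.

(3,5), (3,4), (3,3), (3,2), (2,2), (2,3), (2,4), (2,5), (1,5), (1,4), (1,3), (1,2)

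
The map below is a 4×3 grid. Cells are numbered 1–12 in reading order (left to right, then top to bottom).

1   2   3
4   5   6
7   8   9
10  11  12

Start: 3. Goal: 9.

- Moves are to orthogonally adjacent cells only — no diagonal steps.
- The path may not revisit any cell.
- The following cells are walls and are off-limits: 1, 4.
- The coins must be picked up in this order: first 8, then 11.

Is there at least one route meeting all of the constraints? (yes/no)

One route that works: 3 → 6 → 5 → 8 → 11 → 12 → 9.

yes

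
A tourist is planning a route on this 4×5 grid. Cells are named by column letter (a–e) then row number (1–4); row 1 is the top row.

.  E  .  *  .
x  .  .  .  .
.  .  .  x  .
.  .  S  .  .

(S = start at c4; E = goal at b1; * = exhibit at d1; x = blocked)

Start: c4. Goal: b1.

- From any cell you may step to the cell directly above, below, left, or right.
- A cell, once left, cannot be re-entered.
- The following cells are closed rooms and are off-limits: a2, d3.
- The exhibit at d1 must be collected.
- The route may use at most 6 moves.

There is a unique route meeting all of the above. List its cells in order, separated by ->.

c4 -> c3 -> c2 -> d2 -> d1 -> c1 -> b1

The budget equals the shortest possible length, so every move has to be on a shortest route through the required cells.
Route from c4: 2× up (reaching c2), right to d2, up to d1, 2× left (reaching b1) — 6 moves in all.
Check: all required cells visited; 6 ≤ 6 moves.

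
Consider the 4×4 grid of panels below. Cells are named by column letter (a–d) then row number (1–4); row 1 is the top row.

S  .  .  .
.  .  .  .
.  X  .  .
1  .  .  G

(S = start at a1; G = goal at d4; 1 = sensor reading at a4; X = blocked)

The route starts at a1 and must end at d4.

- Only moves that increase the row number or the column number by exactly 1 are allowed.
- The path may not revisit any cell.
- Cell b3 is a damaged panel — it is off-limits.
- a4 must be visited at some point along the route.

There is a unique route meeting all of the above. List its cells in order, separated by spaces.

a1 a2 a3 a4 b4 c4 d4

Moves only go right or down, so the column and row indices never decrease.
Route from a1: down 3 to a4, right 3 to d4 — 6 moves in all.
Check: all required cells visited.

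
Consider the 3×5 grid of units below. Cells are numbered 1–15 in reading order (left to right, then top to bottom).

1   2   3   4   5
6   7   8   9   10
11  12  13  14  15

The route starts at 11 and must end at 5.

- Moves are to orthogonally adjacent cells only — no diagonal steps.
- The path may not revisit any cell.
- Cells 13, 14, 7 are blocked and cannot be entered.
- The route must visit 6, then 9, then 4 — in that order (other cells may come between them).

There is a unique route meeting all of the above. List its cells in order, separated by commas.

The waypoints must appear in the order 6, 9, 4, with no cell reused.
Route from 11: 2× up (reaching 1), 2× right (reaching 3), down to 8, right to 9, up to 4, right to 5 — 8 moves in all.
Check: order respected (6 at step 1, 9 at step 6, 4 at step 7).

11, 6, 1, 2, 3, 8, 9, 4, 5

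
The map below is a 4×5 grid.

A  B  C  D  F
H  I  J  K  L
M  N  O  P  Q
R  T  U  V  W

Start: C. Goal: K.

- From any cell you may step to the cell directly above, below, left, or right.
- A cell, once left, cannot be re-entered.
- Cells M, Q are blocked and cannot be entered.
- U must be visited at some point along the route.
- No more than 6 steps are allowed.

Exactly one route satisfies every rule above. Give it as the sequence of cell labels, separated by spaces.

C J O U V P K

The 6-move cap with required stops at U leaves no slack for detours.
Route from C: down 3 to U, right 1 to V, up 2 to K — 6 moves in all.
Check: all required cells visited; 6 ≤ 6 moves.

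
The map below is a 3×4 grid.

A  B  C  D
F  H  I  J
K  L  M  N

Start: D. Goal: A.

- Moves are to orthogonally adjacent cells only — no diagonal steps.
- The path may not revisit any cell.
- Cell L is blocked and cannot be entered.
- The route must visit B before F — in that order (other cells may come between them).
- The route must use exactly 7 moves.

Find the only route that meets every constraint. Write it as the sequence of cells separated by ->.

The waypoints must appear in the order B, F, with no cell reused.
Route from D: down 1 to J, left 1 to I, up 1 to C, left 1 to B, down 1 to H, left 1 to F, up 1 to A — 7 moves in all.
Check: order respected (B at step 4, F at step 6); 7 moves as required.

D -> J -> I -> C -> B -> H -> F -> A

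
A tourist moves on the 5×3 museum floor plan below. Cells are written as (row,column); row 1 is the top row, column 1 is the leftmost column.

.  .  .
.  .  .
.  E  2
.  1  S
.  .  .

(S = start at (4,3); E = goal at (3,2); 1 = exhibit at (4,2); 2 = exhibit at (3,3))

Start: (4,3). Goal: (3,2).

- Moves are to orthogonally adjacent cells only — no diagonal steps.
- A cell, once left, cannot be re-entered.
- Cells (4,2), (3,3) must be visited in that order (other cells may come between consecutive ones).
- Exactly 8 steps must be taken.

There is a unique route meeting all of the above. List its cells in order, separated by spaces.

The waypoints must appear in the order (4,2), (3,3), with no cell reused.
Route from (4,3): left 2 to (4,1), up 2 to (2,1), right 2 to (2,3), down 1 to (3,3), left 1 to (3,2) — 8 moves in all.
Check: order respected (1 at step 1, 2 at step 7); 8 moves as required.

(4,3) (4,2) (4,1) (3,1) (2,1) (2,2) (2,3) (3,3) (3,2)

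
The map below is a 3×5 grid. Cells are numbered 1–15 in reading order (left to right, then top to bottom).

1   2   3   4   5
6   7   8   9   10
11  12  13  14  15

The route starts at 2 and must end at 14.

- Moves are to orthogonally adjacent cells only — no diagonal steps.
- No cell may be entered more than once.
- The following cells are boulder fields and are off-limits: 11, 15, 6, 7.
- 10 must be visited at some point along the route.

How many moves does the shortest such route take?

Any route passes through 10 somewhere between 2 and 14. Summing Manhattan distances along the two legs (2 → 10 → 14) gives a lower bound of 4 + 2 = 6 moves.
A route of 6 moves achieves this: 2 → 3 → 4 → 5 → 10 → 9 → 14.
Since 6 matches the lower bound, it is optimal.

6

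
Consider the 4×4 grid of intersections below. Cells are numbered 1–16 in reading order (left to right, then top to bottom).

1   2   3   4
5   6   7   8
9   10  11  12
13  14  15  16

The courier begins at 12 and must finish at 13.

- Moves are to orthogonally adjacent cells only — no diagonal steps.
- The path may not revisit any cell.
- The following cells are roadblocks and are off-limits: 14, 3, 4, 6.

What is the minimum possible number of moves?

4

The Manhattan distance from 12 to 13 is |3−4| + |4−1| = 4, so at least 4 moves are needed.
A route of 4 moves achieves this: 12 → 11 → 10 → 9 → 13.
Since 4 matches the lower bound, it is optimal.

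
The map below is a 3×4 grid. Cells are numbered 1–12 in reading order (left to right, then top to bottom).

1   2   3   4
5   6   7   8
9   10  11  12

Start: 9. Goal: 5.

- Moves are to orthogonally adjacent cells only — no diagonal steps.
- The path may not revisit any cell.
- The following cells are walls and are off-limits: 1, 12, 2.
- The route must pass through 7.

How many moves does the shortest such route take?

Any route passes through 7 somewhere between 9 and 5. Summing Manhattan distances along the two legs (9 → 7 → 5) gives a lower bound of 3 + 2 = 5 moves.
A route of 5 moves achieves this: 9 → 10 → 11 → 7 → 6 → 5.
Since 5 matches the lower bound, it is optimal.

5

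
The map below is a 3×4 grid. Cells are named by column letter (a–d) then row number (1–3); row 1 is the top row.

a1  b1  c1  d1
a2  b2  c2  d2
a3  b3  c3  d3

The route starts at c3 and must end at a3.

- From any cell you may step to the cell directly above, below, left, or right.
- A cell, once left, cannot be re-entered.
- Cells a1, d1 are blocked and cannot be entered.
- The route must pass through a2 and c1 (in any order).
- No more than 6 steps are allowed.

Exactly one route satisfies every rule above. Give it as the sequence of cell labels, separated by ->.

The 6-move cap with required stops at a2, c1 leaves no slack for detours.
Route from c3: 2× up (reaching c1), left to b1, down to b2, left to a2, down to a3 — 6 moves in all.
Check: all required cells visited; 6 ≤ 6 moves.

c3 -> c2 -> c1 -> b1 -> b2 -> a2 -> a3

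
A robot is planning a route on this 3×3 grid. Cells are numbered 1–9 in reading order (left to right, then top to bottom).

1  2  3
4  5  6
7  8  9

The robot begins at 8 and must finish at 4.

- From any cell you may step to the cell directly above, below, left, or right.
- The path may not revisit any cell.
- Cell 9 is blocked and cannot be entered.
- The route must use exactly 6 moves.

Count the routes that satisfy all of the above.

Need simple routes of exactly 6 moves from 8 to 4 (Manhattan distance 2, so 2 moves are spent on a detour and 2 undoing it).
Enumerating: 8 5 6 3 2 1 4.
That gives 1 route.

1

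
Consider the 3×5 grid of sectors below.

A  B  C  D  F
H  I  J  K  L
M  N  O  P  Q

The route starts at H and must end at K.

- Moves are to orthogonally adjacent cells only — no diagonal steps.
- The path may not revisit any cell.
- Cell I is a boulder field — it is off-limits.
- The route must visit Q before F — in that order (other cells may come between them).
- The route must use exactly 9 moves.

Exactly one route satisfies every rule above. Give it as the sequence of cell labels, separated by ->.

The waypoints must appear in the order Q, F, with no cell reused.
Route from H: down to M, 4× right (reaching Q), 2× up (reaching F), left to D, down to K — 9 moves in all.
Check: order respected (Q at step 5, F at step 7); 9 moves as required.

H -> M -> N -> O -> P -> Q -> L -> F -> D -> K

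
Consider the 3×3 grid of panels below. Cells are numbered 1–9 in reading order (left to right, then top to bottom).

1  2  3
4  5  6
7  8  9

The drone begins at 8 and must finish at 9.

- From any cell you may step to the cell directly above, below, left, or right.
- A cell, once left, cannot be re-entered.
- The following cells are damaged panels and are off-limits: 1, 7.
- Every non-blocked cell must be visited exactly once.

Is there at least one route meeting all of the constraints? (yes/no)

no

Cell 4 has only one open neighbour but is neither the start nor the goal, so a Hamiltonian route would have to both enter and leave it through the same neighbour — impossible without revisiting.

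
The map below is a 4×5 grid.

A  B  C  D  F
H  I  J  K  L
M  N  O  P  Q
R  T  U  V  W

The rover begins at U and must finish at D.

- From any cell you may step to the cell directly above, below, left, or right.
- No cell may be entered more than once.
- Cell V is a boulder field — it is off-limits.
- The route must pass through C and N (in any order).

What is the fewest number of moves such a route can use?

6

Any route passes through C and N in some order between U and D. Summing Manhattan distances along each leg and taking the cheapest ordering (U → N → C → D) gives a lower bound of 2 + 3 + 1 = 6 moves.
A route of 6 moves achieves this: U → O → N → I → B → C → D.
Since 6 matches the lower bound, it is optimal.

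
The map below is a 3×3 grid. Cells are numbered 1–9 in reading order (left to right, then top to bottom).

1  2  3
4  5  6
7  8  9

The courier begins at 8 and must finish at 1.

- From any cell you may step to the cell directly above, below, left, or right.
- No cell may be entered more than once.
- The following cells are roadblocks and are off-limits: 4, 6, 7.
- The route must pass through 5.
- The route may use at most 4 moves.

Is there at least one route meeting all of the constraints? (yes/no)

One route that works: 8 → 5 → 2 → 1.

yes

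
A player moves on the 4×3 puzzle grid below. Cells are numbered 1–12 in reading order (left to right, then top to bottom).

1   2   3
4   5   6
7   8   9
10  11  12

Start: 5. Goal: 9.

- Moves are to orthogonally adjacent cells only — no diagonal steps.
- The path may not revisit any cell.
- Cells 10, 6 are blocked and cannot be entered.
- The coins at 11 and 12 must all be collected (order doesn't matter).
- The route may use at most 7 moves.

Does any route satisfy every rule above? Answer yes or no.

One route that works: 5 → 8 → 11 → 12 → 9.

yes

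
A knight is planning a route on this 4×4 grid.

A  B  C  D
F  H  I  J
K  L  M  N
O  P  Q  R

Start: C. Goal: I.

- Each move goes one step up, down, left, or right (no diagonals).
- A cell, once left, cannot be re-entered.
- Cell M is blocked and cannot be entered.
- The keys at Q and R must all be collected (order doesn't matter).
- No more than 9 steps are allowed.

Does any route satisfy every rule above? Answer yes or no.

yes

One route that works: C → B → H → L → P → Q → R → N → J → I.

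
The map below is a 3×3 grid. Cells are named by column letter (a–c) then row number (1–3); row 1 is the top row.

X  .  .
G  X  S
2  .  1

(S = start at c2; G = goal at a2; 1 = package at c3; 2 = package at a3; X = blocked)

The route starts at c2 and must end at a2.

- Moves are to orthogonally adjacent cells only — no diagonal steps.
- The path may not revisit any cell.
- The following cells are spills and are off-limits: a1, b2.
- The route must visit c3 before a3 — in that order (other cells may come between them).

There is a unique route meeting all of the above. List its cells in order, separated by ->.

c2 -> c3 -> b3 -> a3 -> a2

The waypoints must appear in the order c3, a3, with no cell reused.
Route from c2: down to c3, 2× left (reaching a3), up to a2 — 4 moves in all.
Check: order respected (1 at step 1, 2 at step 3).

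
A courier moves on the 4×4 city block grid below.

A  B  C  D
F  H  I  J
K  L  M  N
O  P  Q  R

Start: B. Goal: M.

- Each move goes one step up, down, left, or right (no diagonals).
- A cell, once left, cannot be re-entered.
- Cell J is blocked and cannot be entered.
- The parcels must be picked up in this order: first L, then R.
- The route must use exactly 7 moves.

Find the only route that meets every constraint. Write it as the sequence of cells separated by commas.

The waypoints must appear in the order L, R, with no cell reused.
Route from B: 3× down (reaching P), 2× right (reaching R), up to N, left to M — 7 moves in all.
Check: order respected (L at step 2, R at step 5); 7 moves as required.

B, H, L, P, Q, R, N, M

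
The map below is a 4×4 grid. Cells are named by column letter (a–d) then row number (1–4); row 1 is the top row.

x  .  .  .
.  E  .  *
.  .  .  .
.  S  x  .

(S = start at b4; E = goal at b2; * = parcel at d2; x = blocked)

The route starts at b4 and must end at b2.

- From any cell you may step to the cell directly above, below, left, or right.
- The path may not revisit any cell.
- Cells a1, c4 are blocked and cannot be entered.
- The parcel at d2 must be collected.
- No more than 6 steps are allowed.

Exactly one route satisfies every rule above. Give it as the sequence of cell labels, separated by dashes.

b4 - b3 - c3 - d3 - d2 - c2 - b2

Any route must reach d2 and still end at b2 within 6 moves, so the order of the required stops is forced.
Route from b4: up to b3, 2× right (reaching d3), up to d2, 2× left (reaching b2) — 6 moves in all.
Check: all required cells visited; 6 ≤ 6 moves.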